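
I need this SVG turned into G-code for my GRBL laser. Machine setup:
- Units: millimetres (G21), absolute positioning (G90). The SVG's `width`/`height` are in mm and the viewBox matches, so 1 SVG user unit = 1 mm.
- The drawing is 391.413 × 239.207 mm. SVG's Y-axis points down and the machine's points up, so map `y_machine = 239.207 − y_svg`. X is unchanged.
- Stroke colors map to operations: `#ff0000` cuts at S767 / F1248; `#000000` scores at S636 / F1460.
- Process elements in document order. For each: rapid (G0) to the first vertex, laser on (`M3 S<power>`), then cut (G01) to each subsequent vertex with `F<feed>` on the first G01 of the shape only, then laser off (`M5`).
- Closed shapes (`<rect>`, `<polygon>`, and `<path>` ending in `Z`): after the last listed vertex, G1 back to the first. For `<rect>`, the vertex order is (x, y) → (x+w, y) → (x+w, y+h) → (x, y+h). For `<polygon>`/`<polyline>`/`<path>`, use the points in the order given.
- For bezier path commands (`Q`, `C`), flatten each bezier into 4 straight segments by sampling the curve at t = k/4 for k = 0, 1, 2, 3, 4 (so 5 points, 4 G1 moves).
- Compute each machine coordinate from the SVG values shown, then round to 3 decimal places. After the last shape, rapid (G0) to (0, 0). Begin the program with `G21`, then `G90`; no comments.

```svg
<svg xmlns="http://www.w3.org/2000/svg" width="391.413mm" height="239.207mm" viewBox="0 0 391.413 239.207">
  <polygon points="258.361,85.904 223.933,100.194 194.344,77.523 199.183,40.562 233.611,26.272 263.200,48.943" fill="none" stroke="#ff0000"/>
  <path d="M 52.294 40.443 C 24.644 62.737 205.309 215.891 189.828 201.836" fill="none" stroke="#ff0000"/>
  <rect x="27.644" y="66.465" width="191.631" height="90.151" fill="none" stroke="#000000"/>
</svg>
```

viewBox `0 0 391.413 239.207` with mm width/height → 1 unit = 1 mm. Flip: y_m = 239.207 − y_svg.

**Shape 1** — `<polygon>` regular polygon, stroke `#ff0000` → cut (S767, F1248). Machine vertices: (258.361,153.303) → (223.933,139.013) → (194.344,161.684) → (199.183,198.645) → (233.611,212.935) → (263.200,190.264) → (258.361,153.303). Closed: final G1 returns to the first vertex.

**Shape 2** — `<path>` cubic bezier, stroke `#ff0000` → cut (S767, F1248). Control points (SVG): P0=(52.294,40.443), P1=(24.644,62.737), P2=(205.309,215.891), P3=(189.828,201.836); sampled at t=k/4. Machine vertices: (52.294,198.764) → (64.296,162.165) → (116.498,104.437) → (170.981,53.524) → (189.828,37.371). Open path.

**Shape 3** — `<rect>` rectangle, stroke `#000000` → score (S636, F1460). Machine vertices: (27.644,172.742) → (219.275,172.742) → (219.275,82.591) → (27.644,82.591) → (27.644,172.742). Closed: final G1 returns to the first vertex.

G21
G90
G0 X258.361 Y153.303
M3 S767
G01 X223.933 Y139.013 F1248
G01 X194.344 Y161.684
G01 X199.183 Y198.645
G01 X233.611 Y212.935
G01 X263.200 Y190.264
G01 X258.361 Y153.303
M5
G0 X52.294 Y198.764
M3 S767
G01 X64.296 Y162.165 F1248
G01 X116.498 Y104.437
G01 X170.981 Y53.524
G01 X189.828 Y37.371
M5
G0 X27.644 Y172.742
M3 S636
G01 X219.275 Y172.742 F1460
G01 X219.275 Y82.591
G01 X27.644 Y82.591
G01 X27.644 Y172.742
M5
G0 X0.000 Y0.000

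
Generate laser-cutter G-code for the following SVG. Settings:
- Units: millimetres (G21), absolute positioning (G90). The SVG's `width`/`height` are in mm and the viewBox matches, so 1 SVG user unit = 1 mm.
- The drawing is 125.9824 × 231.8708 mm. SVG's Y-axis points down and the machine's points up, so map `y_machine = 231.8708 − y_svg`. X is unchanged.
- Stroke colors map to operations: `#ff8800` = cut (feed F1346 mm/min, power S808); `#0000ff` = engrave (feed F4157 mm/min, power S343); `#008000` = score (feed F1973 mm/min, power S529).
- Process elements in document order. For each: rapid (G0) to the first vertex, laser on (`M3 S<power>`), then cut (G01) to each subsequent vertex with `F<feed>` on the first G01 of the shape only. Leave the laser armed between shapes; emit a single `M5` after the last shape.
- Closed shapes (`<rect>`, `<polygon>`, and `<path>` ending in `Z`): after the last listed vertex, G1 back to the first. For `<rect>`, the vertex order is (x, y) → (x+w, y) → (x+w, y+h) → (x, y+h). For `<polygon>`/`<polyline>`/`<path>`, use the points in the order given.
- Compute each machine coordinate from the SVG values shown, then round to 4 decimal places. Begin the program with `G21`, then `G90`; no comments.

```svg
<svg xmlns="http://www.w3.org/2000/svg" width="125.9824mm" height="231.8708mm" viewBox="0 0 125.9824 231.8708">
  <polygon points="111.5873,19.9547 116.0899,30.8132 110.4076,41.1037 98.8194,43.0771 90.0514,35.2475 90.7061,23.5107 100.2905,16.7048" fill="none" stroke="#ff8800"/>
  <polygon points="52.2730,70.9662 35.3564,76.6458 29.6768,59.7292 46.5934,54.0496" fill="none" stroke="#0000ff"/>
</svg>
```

G21
G90
G0 X111.5873 Y211.9161
M3 S808
G01 X116.0899 Y201.0576 F1346
G01 X110.4076 Y190.7671
G01 X98.8194 Y188.7937
G01 X90.0514 Y196.6233
G01 X90.7061 Y208.3601
G01 X100.2905 Y215.1660
G01 X111.5873 Y211.9161
G0 X52.2730 Y160.9046
M3 S343
G01 X35.3564 Y155.2250 F4157
G01 X29.6768 Y172.1416
G01 X46.5934 Y177.8212
G01 X52.2730 Y160.9046
M5

Since the viewBox matches the mm dimensions, user units are millimetres directly. The only transform is the Y-flip y_m = 231.8708 − y_svg.

Shape 1 is a regular polygon drawn with `<polygon>`. Its stroke #ff8800 means cut at S808, F1346. After flipping Y the toolpath is (111.5873,211.9161) → (116.0899,201.0576) → (110.4076,190.7671) → (98.8194,188.7937) → (90.0514,196.6233) → (90.7061,208.3601) → (100.2905,215.1660) → (111.5873,211.9161), returning to the start.

Shape 2 is a regular polygon drawn with `<polygon>`. Its stroke #0000ff means engrave at S343, F4157. After flipping Y the toolpath is (52.2730,160.9046) → (35.3564,155.2250) → (29.6768,172.1416) → (46.5934,177.8212) → (52.2730,160.9046), returning to the start.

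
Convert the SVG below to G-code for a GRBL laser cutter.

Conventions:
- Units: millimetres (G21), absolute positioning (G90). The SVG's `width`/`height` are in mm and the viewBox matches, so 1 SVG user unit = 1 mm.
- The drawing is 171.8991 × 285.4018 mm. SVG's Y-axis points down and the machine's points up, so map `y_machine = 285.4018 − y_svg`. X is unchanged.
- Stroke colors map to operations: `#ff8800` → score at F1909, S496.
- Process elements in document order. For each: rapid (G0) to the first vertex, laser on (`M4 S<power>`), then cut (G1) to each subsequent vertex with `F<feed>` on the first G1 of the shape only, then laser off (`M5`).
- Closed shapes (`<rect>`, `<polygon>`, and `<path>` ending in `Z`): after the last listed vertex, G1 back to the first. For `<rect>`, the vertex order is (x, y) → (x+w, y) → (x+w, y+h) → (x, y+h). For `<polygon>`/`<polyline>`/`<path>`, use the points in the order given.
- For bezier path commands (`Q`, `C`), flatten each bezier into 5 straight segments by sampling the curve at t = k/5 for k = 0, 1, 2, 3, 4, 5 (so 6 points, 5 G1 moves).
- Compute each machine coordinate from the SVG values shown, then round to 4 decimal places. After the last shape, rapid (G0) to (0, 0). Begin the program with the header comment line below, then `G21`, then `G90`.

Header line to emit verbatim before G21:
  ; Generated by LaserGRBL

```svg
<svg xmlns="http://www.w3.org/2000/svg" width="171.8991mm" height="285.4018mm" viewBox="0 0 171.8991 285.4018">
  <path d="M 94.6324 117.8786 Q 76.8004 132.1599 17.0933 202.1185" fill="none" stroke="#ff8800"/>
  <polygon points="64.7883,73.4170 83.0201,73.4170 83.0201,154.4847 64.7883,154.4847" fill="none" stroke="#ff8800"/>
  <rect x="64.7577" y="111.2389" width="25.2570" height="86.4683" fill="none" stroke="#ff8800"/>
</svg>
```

; Generated by LaserGRBL
G21
G90
G0 X94.6324 Y167.5232
M4 S496
G1 X85.8246 Y159.5836 F1909
G1 X73.6668 Y147.1898
G1 X58.1590 Y130.3418
G1 X39.3011 Y109.0396
G1 X17.0933 Y83.2833
M5
G0 X64.7883 Y211.9848
M4 S496
G1 X83.0201 Y211.9848 F1909
G1 X83.0201 Y130.9171
G1 X64.7883 Y130.9171
G1 X64.7883 Y211.9848
M5
G0 X64.7577 Y174.1629
M4 S496
G1 X90.0147 Y174.1629 F1909
G1 X90.0147 Y87.6946
G1 X64.7577 Y87.6946
G1 X64.7577 Y174.1629
M5
G0 X0.0000 Y0.0000

Since the viewBox matches the mm dimensions, user units are millimetres directly. The only transform is the Y-flip y_m = 285.4018 − y_svg.

Shape 1 is a quadratic bezier drawn with `<path>`. Its stroke #ff8800 means score at S496, F1909. After flipping Y the toolpath is (94.6324,167.5232) → (85.8246,159.5836) → (73.6668,147.1898) → (58.1590,130.3418) → (39.3011,109.0396) → (17.0933,83.2833).

Shape 2 is a rectangle drawn with `<polygon>`. Its stroke #ff8800 means score at S496, F1909. After flipping Y the toolpath is (64.7883,211.9848) → (83.0201,211.9848) → (83.0201,130.9171) → (64.7883,130.9171) → (64.7883,211.9848), returning to the start.

Shape 3 is a rectangle drawn with `<rect>`. Its stroke #ff8800 means score at S496, F1909. After flipping Y the toolpath is (64.7577,174.1629) → (90.0147,174.1629) → (90.0147,87.6946) → (64.7577,87.6946) → (64.7577,174.1629), returning to the start.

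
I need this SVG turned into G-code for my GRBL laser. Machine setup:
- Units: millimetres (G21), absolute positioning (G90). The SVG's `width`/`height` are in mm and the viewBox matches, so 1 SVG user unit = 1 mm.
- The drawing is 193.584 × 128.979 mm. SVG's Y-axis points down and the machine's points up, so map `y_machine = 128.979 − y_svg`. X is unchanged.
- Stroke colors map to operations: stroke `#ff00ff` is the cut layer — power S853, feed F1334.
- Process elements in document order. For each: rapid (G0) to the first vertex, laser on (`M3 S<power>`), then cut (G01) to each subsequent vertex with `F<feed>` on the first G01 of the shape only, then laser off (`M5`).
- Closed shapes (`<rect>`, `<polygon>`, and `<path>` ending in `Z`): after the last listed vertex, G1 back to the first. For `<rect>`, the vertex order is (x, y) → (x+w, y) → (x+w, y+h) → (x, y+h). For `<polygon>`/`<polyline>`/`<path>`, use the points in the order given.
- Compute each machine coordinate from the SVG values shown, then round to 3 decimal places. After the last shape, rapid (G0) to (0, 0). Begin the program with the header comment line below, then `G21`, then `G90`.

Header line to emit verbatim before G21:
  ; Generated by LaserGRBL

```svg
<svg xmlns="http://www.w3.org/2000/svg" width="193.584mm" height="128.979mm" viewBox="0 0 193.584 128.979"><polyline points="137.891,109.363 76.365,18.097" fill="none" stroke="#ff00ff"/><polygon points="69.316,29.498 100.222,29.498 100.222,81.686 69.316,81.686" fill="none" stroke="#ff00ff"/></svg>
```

viewBox `0 0 193.584 128.979` with mm width/height → 1 unit = 1 mm. Flip: y_m = 128.979 − y_svg.

**Shape 1** — `<polyline>` line segment, stroke `#ff00ff` → cut (S853, F1334). Machine vertices: (137.891,19.616) → (76.365,110.882). Open path.

**Shape 2** — `<polygon>` rectangle, stroke `#ff00ff` → cut (S853, F1334). Machine vertices: (69.316,99.481) → (100.222,99.481) → (100.222,47.293) → (69.316,47.293) → (69.316,99.481). Closed: final G1 returns to the first vertex.

; Generated by LaserGRBL
G21
G90
G0 X137.891 Y19.616
M3 S853
G01 X76.365 Y110.882 F1334
M5
G0 X69.316 Y99.481
M3 S853
G01 X100.222 Y99.481 F1334
G01 X100.222 Y47.293
G01 X69.316 Y47.293
G01 X69.316 Y99.481
M5
G0 X0.000 Y0.000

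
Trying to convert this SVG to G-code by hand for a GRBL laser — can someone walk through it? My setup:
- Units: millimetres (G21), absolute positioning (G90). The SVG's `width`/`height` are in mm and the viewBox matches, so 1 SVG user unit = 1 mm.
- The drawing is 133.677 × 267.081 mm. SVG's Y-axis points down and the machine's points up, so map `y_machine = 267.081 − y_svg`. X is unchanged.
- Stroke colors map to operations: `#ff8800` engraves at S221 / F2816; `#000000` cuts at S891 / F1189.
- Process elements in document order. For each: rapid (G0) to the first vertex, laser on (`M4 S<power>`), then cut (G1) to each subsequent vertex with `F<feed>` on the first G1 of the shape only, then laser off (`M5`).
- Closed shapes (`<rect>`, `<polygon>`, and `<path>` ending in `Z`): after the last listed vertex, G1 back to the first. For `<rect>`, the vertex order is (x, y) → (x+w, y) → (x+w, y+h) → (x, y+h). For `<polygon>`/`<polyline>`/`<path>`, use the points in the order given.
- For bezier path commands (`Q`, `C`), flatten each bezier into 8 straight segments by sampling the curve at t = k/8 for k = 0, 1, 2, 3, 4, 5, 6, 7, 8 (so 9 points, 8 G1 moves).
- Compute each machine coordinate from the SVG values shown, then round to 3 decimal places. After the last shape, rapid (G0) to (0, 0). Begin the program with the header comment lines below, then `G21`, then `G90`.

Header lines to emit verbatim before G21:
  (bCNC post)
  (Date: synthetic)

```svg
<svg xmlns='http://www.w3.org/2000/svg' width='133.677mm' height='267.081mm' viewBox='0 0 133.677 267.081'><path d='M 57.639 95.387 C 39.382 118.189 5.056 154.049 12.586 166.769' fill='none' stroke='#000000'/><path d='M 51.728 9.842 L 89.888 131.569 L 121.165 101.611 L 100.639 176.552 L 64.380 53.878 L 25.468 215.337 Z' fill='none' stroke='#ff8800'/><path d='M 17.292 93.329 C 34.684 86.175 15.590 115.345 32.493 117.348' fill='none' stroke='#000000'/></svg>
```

(bCNC post)
(Date: synthetic)
G21
G90
G0 X57.639 Y171.694
M4 S891
G1 X50.153 Y162.602 F1189
G1 X41.838 Y152.710
G1 X33.375 Y142.442
G1 X25.442 Y132.222
G1 X18.718 Y122.475
G1 X13.881 Y113.625
G1 X11.611 Y106.096
G1 X12.586 Y100.312
M5
G0 X51.728 Y257.239
M4 S221
G1 X89.888 Y135.512 F2816
G1 X121.165 Y165.470
G1 X100.639 Y90.529
G1 X64.380 Y213.203
G1 X25.468 Y51.744
G1 X51.728 Y257.239
M5
G0 X17.292 Y173.752
M4 S891
G1 X22.245 Y174.856 F1189
G1 X24.627 Y173.299
G1 X25.288 Y169.824
G1 X25.076 Y165.176
G1 X24.841 Y160.099
G1 X25.433 Y155.337
G1 X27.700 Y151.634
G1 X32.493 Y149.733
M5
G0 X0.000 Y0.000

Since the viewBox matches the mm dimensions, user units are millimetres directly. The only transform is the Y-flip y_m = 267.081 − y_svg.

Shape 1 is a cubic bezier drawn with `<path>`. Its stroke #000000 means cut at S891, F1189. After flipping Y the toolpath is (57.639,171.694) → (50.153,162.602) → (41.838,152.710) → (33.375,142.442) → (25.442,132.222) → (18.718,122.475) → (13.881,113.625) → (11.611,106.096) → (12.586,100.312).

Shape 2 is a closed polygon drawn with `<path>`. Its stroke #ff8800 means engrave at S221, F2816. After flipping Y the toolpath is (51.728,257.239) → (89.888,135.512) → (121.165,165.470) → (100.639,90.529) → (64.380,213.203) → (25.468,51.744) → (51.728,257.239), returning to the start.

Shape 3 is a cubic bezier drawn with `<path>`. Its stroke #000000 means cut at S891, F1189. After flipping Y the toolpath is (17.292,173.752) → (22.245,174.856) → (24.627,173.299) → (25.288,169.824) → (25.076,165.176) → (24.841,160.099) → (25.433,155.337) → (27.700,151.634) → (32.493,149.733).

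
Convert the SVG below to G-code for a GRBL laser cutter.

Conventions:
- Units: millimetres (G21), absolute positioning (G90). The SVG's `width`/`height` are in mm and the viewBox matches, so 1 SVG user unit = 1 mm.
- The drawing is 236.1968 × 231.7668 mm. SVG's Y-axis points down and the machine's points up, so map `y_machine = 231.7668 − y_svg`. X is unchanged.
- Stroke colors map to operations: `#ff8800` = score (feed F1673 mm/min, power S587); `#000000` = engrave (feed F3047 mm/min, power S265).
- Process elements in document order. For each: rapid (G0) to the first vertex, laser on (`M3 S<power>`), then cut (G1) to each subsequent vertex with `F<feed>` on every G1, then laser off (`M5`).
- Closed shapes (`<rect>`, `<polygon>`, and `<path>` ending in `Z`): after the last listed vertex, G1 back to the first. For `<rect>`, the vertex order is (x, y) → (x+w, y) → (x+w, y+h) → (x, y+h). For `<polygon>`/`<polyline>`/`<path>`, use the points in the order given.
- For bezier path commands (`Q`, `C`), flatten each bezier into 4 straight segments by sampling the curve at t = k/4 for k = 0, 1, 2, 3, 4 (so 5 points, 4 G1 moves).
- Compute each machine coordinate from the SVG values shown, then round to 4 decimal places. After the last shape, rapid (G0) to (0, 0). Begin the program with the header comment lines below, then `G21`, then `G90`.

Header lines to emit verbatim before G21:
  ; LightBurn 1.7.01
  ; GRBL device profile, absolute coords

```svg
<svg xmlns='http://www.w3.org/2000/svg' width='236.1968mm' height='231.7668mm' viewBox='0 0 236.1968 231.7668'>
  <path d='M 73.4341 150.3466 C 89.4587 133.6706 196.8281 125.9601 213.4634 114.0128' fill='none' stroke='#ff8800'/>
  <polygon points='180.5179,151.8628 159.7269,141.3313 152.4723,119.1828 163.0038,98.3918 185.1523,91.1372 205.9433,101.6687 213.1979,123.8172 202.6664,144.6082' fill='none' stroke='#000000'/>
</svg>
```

; LightBurn 1.7.01
; GRBL device profile, absolute coords
G21
G90
G0 X73.4341 Y81.4202
M3 S587
G1 X99.7347 Y92.4525 F1673
G1 X143.2197 Y101.3604 F1673
G1 X186.8193 Y109.3816 F1673
G1 X213.4634 Y117.7540 F1673
M5
G0 X180.5179 Y79.9040
M3 S265
G1 X159.7269 Y90.4355 F3047
G1 X152.4723 Y112.5840 F3047
G1 X163.0038 Y133.3750 F3047
G1 X185.1523 Y140.6296 F3047
G1 X205.9433 Y130.0981 F3047
G1 X213.1979 Y107.9496 F3047
G1 X202.6664 Y87.1586 F3047
G1 X180.5179 Y79.9040 F3047
M5
G0 X0.0000 Y0.0000

viewBox `0 0 236.1968 231.7668` with mm width/height → 1 unit = 1 mm. Flip: y_m = 231.7668 − y_svg.

**Shape 1** — `<path>` cubic bezier, stroke `#ff8800` → score (S587, F1673). Control points (SVG): P0=(73.4341,150.3466), P1=(89.4587,133.6706), P2=(196.8281,125.9601), P3=(213.4634,114.0128); sampled at t=k/4. Machine vertices: (73.4341,81.4202) → (99.7347,92.4525) → (143.2197,101.3604) → (186.8193,109.3816) → (213.4634,117.7540). Open path.

**Shape 2** — `<polygon>` regular polygon, stroke `#000000` → engrave (S265, F3047). Machine vertices: (180.5179,79.9040) → (159.7269,90.4355) → (152.4723,112.5840) → (163.0038,133.3750) → (185.1523,140.6296) → (205.9433,130.0981) → (213.1979,107.9496) → (202.6664,87.1586) → (180.5179,79.9040). Closed: final G1 returns to the first vertex.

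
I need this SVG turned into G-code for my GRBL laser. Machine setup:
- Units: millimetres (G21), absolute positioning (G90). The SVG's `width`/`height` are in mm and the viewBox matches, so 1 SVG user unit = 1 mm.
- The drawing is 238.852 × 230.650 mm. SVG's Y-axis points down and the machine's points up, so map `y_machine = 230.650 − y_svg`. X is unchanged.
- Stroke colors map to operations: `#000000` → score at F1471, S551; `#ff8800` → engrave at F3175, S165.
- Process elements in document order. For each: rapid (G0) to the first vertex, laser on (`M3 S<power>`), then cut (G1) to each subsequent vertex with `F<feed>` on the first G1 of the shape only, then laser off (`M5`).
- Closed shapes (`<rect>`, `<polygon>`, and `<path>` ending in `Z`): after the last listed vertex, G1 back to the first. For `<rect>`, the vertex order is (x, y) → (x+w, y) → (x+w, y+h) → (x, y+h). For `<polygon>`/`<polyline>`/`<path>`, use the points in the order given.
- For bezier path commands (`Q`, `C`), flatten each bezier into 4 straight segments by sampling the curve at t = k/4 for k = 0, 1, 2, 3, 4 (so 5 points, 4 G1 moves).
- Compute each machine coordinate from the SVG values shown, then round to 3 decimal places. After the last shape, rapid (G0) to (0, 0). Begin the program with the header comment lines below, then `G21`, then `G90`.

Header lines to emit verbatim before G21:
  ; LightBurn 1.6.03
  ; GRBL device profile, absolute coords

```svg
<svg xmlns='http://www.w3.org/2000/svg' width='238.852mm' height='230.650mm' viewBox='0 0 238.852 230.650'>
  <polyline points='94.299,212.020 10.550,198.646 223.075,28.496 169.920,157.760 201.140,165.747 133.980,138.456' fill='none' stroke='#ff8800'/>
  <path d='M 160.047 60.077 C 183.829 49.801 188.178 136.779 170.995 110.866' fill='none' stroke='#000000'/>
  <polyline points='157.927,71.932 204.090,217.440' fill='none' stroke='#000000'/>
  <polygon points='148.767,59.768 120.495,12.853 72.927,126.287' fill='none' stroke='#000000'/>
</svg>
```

; LightBurn 1.6.03
; GRBL device profile, absolute coords
G21
G90
G0 X94.299 Y18.630
M3 S165
G1 X10.550 Y32.004 F3175
G1 X223.075 Y202.154
G1 X169.920 Y72.890
G1 X201.140 Y64.903
G1 X133.980 Y92.194
M5
G0 X160.047 Y170.573
M3 S551
G1 X174.207 Y163.328 F1471
G1 X180.883 Y139.315
G1 X179.878 Y118.233
G1 X170.995 Y119.784
M5
G0 X157.927 Y158.718
M3 S551
G1 X204.090 Y13.210 F1471
M5
G0 X148.767 Y170.882
M3 S551
G1 X120.495 Y217.797 F1471
G1 X72.927 Y104.363
G1 X148.767 Y170.882
M5
G0 X0.000 Y0.000

viewBox `0 0 238.852 230.650` with mm width/height → 1 unit = 1 mm. Flip: y_m = 230.650 − y_svg.

**Shape 1** — `<polyline>` open polyline, stroke `#ff8800` → engrave (S165, F3175). Machine vertices: (94.299,18.630) → (10.550,32.004) → (223.075,202.154) → (169.920,72.890) → (201.140,64.903) → (133.980,92.194). Open path.

**Shape 2** — `<path>` cubic bezier, stroke `#000000` → score (S551, F1471). Control points (SVG): P0=(160.047,60.077), P1=(183.829,49.801), P2=(188.178,136.779), P3=(170.995,110.866); sampled at t=k/4. Machine vertices: (160.047,170.573) → (174.207,163.328) → (180.883,139.315) → (179.878,118.233) → (170.995,119.784). Open path.

**Shape 3** — `<polyline>` line segment, stroke `#000000` → score (S551, F1471). Machine vertices: (157.927,158.718) → (204.090,13.210). Open path.

**Shape 4** — `<polygon>` closed polygon, stroke `#000000` → score (S551, F1471). Machine vertices: (148.767,170.882) → (120.495,217.797) → (72.927,104.363) → (148.767,170.882). Closed: final G1 returns to the first vertex.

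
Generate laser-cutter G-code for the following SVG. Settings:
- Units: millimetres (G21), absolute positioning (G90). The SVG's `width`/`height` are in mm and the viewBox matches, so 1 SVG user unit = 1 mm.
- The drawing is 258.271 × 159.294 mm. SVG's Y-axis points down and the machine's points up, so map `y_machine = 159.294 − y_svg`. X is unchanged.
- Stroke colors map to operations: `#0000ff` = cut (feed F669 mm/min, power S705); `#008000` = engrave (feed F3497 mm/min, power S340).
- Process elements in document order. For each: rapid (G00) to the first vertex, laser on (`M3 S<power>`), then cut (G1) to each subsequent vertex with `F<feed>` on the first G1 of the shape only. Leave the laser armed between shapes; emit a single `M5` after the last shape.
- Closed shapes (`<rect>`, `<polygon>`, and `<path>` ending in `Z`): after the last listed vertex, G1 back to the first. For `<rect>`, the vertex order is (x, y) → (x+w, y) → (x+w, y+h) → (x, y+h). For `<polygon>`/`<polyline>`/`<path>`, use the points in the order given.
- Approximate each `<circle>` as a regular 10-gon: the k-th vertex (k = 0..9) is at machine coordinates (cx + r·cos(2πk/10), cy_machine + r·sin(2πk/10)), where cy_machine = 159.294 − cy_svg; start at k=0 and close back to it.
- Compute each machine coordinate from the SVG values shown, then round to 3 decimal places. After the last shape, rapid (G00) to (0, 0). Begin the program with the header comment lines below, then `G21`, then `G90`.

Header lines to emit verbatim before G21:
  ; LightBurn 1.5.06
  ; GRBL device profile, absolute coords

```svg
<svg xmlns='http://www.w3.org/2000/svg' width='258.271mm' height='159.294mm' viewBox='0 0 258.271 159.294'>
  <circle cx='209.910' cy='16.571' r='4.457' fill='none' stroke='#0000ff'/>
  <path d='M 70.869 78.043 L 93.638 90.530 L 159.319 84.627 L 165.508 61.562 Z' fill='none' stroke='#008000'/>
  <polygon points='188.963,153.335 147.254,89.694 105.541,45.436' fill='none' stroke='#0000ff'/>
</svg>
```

1 u = 1 mm; y_m = 159.294 − y.

[1] `<circle>` circle, #0000ff→cut S705 F669: (214.367,142.723) → (213.516,145.343) → (211.287,146.962) → (208.533,146.962) → (206.304,145.343) → (205.453,142.723) → (206.304,140.103) → (208.533,138.484) → (211.287,138.484) → (213.516,140.103) → (214.367,142.723) (closed)

[2] `<path>` closed polygon, #008000→engrave S340 F3497: (70.869,81.251) → (93.638,68.764) → (159.319,74.667) → (165.508,97.732) → (70.869,81.251) (closed)

[3] `<polygon>` closed polygon, #0000ff→cut S705 F669: (188.963,5.959) → (147.254,69.600) → (105.541,113.858) → (188.963,5.959) (closed)

; LightBurn 1.5.06
; GRBL device profile, absolute coords
G21
G90
G00 X214.367 Y142.723
M3 S705
G1 X213.516 Y145.343 F669
G1 X211.287 Y146.962
G1 X208.533 Y146.962
G1 X206.304 Y145.343
G1 X205.453 Y142.723
G1 X206.304 Y140.103
G1 X208.533 Y138.484
G1 X211.287 Y138.484
G1 X213.516 Y140.103
G1 X214.367 Y142.723
G00 X70.869 Y81.251
M3 S340
G1 X93.638 Y68.764 F3497
G1 X159.319 Y74.667
G1 X165.508 Y97.732
G1 X70.869 Y81.251
G00 X188.963 Y5.959
M3 S705
G1 X147.254 Y69.600 F669
G1 X105.541 Y113.858
G1 X188.963 Y5.959
M5
G00 X0.000 Y0.000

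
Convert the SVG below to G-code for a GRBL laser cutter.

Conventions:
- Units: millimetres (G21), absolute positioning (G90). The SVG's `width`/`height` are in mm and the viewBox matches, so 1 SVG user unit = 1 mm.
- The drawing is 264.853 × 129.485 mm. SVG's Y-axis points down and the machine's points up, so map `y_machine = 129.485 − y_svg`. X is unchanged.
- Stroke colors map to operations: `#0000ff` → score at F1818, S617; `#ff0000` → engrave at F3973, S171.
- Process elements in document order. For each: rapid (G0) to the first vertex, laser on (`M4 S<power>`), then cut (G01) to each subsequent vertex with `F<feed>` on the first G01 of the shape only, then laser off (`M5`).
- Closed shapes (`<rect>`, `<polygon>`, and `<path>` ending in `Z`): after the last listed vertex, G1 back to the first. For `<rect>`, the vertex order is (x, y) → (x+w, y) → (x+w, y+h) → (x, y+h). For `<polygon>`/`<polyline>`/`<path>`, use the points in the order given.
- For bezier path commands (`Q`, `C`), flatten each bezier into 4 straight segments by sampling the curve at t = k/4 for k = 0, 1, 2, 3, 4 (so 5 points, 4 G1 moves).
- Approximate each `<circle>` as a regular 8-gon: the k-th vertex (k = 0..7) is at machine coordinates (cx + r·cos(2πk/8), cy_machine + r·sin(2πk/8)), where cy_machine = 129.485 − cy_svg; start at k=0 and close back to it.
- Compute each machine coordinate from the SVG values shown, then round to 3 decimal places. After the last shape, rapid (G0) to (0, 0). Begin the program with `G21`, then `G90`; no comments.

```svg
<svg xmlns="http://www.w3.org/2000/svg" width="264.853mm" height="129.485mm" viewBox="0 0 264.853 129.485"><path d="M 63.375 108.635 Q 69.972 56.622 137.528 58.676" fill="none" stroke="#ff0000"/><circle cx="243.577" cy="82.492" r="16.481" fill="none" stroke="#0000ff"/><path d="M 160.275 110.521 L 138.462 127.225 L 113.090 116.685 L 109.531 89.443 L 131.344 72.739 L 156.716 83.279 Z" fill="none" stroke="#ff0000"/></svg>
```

Since the viewBox matches the mm dimensions, user units are millimetres directly. The only transform is the Y-flip y_m = 129.485 − y_svg.

Shape 1 is a quadratic bezier drawn with `<path>`. Its stroke #ff0000 means engrave at S171, F3973. After flipping Y the toolpath is (63.375,20.850) → (70.483,43.477) → (85.212,59.346) → (107.560,68.457) → (137.528,70.809).

Shape 2 is a circle drawn with `<circle>`. Its stroke #0000ff means score at S617, F1818. After flipping Y the toolpath is (260.058,46.993) → (255.231,58.647) → (243.577,63.474) → (231.923,58.647) → (227.096,46.993) → (231.923,35.339) → (243.577,30.512) → (255.231,35.339) → (260.058,46.993), returning to the start.

Shape 3 is a regular polygon drawn with `<path>`. Its stroke #ff0000 means engrave at S171, F3973. After flipping Y the toolpath is (160.275,18.964) → (138.462,2.260) → (113.090,12.800) → (109.531,40.042) → (131.344,56.746) → (156.716,46.206) → (160.275,18.964), returning to the start.

G21
G90
G0 X63.375 Y20.850
M4 S171
G01 X70.483 Y43.477 F3973
G01 X85.212 Y59.346
G01 X107.560 Y68.457
G01 X137.528 Y70.809
M5
G0 X260.058 Y46.993
M4 S617
G01 X255.231 Y58.647 F1818
G01 X243.577 Y63.474
G01 X231.923 Y58.647
G01 X227.096 Y46.993
G01 X231.923 Y35.339
G01 X243.577 Y30.512
G01 X255.231 Y35.339
G01 X260.058 Y46.993
M5
G0 X160.275 Y18.964
M4 S171
G01 X138.462 Y2.260 F3973
G01 X113.090 Y12.800
G01 X109.531 Y40.042
G01 X131.344 Y56.746
G01 X156.716 Y46.206
G01 X160.275 Y18.964
M5
G0 X0.000 Y0.000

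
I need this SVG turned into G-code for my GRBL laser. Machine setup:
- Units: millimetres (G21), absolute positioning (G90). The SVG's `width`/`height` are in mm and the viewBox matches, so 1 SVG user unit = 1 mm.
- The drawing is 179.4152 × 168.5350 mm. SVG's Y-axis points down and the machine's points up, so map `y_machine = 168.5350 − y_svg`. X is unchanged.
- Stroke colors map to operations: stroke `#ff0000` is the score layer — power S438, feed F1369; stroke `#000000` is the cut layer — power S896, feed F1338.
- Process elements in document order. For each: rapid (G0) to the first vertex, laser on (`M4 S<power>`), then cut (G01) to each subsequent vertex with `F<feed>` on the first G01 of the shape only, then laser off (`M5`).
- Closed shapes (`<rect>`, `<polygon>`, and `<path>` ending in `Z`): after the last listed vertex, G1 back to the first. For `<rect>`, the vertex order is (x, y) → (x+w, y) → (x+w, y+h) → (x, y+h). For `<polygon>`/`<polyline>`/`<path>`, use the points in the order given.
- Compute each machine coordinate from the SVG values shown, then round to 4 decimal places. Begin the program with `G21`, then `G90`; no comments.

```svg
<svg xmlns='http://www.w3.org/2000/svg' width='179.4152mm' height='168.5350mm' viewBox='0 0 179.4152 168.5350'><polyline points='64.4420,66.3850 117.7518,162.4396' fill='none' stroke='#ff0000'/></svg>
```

G21
G90
G0 X64.4420 Y102.1500
M4 S438
G01 X117.7518 Y6.0954 F1369
M5

1 u = 1 mm; y_m = 168.5350 − y.

[1] `<polyline>` line segment, #ff0000→score S438 F1369: (64.4420,102.1500) → (117.7518,6.0954)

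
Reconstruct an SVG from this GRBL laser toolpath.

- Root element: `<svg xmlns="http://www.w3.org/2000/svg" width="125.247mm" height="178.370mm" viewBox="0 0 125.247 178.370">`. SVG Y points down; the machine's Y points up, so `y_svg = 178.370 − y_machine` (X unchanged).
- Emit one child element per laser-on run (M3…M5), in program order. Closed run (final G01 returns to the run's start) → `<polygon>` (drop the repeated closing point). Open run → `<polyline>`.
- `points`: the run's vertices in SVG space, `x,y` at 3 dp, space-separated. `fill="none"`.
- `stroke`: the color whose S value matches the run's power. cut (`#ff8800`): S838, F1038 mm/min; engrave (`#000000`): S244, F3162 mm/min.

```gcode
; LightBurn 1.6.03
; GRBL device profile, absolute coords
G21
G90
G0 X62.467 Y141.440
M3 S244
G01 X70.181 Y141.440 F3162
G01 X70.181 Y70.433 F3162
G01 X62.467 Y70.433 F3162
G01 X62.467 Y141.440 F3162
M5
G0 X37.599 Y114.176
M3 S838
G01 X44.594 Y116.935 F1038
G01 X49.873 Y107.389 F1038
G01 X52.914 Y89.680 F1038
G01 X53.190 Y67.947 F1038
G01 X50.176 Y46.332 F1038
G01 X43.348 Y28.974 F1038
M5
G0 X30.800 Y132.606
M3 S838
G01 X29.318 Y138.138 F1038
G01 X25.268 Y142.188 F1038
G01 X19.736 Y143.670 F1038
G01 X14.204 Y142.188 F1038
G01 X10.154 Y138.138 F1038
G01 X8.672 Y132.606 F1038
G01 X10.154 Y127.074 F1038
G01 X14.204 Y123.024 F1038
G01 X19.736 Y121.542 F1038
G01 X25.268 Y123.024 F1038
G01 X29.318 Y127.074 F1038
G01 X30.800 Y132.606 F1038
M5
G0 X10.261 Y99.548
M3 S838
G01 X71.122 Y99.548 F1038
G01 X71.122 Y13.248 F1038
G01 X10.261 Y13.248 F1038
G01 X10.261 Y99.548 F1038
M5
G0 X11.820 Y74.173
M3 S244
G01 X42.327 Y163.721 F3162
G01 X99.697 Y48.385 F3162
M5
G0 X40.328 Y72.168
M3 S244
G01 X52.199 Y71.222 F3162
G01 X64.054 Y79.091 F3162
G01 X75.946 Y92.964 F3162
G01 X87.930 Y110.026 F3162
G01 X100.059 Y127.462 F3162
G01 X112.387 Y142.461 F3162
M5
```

<svg xmlns="http://www.w3.org/2000/svg" width="125.247mm" height="178.370mm" viewBox="0 0 125.247 178.370">
  <polygon points="62.467,36.930 70.181,36.930 70.181,107.937 62.467,107.937" fill="none" stroke="#000000"/>
  <polyline points="37.599,64.194 44.594,61.435 49.873,70.981 52.914,88.690 53.190,110.423 50.176,132.038 43.348,149.396" fill="none" stroke="#ff8800"/>
  <polygon points="30.800,45.764 29.318,40.232 25.268,36.182 19.736,34.700 14.204,36.182 10.154,40.232 8.672,45.764 10.154,51.296 14.204,55.346 19.736,56.828 25.268,55.346 29.318,51.296" fill="none" stroke="#ff8800"/>
  <polygon points="10.261,78.822 71.122,78.822 71.122,165.122 10.261,165.122" fill="none" stroke="#ff8800"/>
  <polyline points="11.820,104.197 42.327,14.649 99.697,129.985" fill="none" stroke="#000000"/>
  <polyline points="40.328,106.202 52.199,107.148 64.054,99.279 75.946,85.406 87.930,68.344 100.059,50.908 112.387,35.909" fill="none" stroke="#000000"/>
</svg>

y_svg = 178.370 − y_m.

[1] S244→`#000000` (engrave); closed run; points: 62.467,36.930 70.181,36.930 70.181,107.937 62.467,107.937

[2] S838→`#ff8800` (cut); open run; points: 37.599,64.194 44.594,61.435 49.873,70.981 52.914,88.690 53.190,110.423 50.176,132.038 43.348,149.396

[3] S838→`#ff8800` (cut); closed run; points: 30.800,45.764 29.318,40.232 25.268,36.182 19.736,34.700 14.204,36.182 10.154,40.232 8.672,45.764 10.154,51.296 14.204,55.346 19.736,56.828 25.268,55.346 29.318,51.296

[4] S838→`#ff8800` (cut); closed run; points: 10.261,78.822 71.122,78.822 71.122,165.122 10.261,165.122

[5] S244→`#000000` (engrave); open run; points: 11.820,104.197 42.327,14.649 99.697,129.985

[6] S244→`#000000` (engrave); open run; points: 40.328,106.202 52.199,107.148 64.054,99.279 75.946,85.406 87.930,68.344 100.059,50.908 112.387,35.909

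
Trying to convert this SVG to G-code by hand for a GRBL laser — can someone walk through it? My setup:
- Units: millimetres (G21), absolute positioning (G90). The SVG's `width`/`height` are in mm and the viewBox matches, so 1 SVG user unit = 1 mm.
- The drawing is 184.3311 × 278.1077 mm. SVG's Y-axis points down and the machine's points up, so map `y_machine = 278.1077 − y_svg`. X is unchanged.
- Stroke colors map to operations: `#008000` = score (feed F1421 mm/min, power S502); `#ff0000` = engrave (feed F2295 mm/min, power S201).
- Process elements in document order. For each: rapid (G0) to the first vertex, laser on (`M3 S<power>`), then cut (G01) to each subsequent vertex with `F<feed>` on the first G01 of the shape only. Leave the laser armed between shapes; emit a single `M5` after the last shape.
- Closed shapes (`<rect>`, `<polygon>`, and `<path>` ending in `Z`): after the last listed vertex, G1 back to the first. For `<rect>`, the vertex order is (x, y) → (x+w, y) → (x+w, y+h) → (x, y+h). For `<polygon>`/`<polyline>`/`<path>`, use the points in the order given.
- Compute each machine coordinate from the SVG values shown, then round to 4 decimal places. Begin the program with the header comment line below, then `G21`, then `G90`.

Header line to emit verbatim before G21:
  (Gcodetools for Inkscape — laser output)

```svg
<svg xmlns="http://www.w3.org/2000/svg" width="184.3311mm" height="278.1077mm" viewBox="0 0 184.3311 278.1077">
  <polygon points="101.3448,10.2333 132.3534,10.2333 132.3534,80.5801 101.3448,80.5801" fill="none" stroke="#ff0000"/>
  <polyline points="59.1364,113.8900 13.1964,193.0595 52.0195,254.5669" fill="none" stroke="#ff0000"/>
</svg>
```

viewBox `0 0 184.3311 278.1077` with mm width/height → 1 unit = 1 mm. Flip: y_m = 278.1077 − y_svg.

**Shape 1** — `<polygon>` rectangle, stroke `#ff0000` → engrave (S201, F2295). Machine vertices: (101.3448,267.8744) → (132.3534,267.8744) → (132.3534,197.5276) → (101.3448,197.5276) → (101.3448,267.8744). Closed: final G1 returns to the first vertex.

**Shape 2** — `<polyline>` open polyline, stroke `#ff0000` → engrave (S201, F2295). Machine vertices: (59.1364,164.2177) → (13.1964,85.0482) → (52.0195,23.5408). Open path.

(Gcodetools for Inkscape — laser output)
G21
G90
G0 X101.3448 Y267.8744
M3 S201
G01 X132.3534 Y267.8744 F2295
G01 X132.3534 Y197.5276
G01 X101.3448 Y197.5276
G01 X101.3448 Y267.8744
G0 X59.1364 Y164.2177
M3 S201
G01 X13.1964 Y85.0482 F2295
G01 X52.0195 Y23.5408
M5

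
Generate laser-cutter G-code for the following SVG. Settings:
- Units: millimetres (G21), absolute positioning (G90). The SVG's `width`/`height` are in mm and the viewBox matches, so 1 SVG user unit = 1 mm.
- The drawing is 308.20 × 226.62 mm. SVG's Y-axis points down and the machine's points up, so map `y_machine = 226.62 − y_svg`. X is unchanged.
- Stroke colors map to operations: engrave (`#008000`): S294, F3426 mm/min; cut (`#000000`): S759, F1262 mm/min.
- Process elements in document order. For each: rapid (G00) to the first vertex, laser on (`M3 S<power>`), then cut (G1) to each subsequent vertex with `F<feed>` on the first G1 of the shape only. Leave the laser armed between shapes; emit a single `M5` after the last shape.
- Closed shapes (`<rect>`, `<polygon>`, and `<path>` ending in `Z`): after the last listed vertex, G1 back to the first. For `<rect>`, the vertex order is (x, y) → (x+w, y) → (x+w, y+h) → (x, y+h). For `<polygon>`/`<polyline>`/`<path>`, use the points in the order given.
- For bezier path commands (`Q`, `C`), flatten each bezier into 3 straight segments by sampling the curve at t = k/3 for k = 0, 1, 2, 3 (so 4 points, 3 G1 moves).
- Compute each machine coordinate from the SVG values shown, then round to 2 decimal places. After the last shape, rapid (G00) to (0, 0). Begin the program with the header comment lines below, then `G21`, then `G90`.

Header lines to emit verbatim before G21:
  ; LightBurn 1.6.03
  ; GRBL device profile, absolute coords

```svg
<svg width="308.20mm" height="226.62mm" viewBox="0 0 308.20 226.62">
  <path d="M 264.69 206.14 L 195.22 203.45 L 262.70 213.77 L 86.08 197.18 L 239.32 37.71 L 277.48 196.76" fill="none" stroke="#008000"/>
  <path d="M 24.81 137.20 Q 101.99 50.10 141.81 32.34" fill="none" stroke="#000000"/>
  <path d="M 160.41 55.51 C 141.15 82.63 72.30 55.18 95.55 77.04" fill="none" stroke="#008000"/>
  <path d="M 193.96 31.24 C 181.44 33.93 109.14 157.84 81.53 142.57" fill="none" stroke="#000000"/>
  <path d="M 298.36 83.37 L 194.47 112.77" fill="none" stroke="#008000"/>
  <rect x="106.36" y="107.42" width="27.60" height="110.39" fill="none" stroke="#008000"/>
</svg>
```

Since the viewBox matches the mm dimensions, user units are millimetres directly. The only transform is the Y-flip y_m = 226.62 − y_svg.

Shape 1 is a open polyline drawn with `<path>`. Its stroke #008000 means engrave at S294, F3426. After flipping Y the toolpath is (264.69,20.48) → (195.22,23.17) → (262.70,12.85) → (86.08,29.44) → (239.32,188.91) → (277.48,29.86).

Shape 2 is a quadratic bezier drawn with `<path>`. Its stroke #000000 means cut at S759, F1262. After flipping Y the toolpath is (24.81,89.42) → (72.11,139.78) → (111.11,174.74) → (141.81,194.28).

Shape 3 is a cubic bezier drawn with `<path>`. Its stroke #008000 means engrave at S294, F3426. After flipping Y the toolpath is (160.41,171.11) → (129.87,158.33) → (97.75,158.85) → (95.55,149.58).

Shape 4 is a cubic bezier drawn with `<path>`. Its stroke #000000 means cut at S759, F1262. After flipping Y the toolpath is (193.96,195.38) → (165.38,161.93) → (120.17,105.53) → (81.53,84.05).

Shape 5 is a line segment drawn with `<path>`. Its stroke #008000 means engrave at S294, F3426. After flipping Y the toolpath is (298.36,143.25) → (194.47,113.85).

Shape 6 is a rectangle drawn with `<rect>`. Its stroke #008000 means engrave at S294, F3426. After flipping Y the toolpath is (106.36,119.20) → (133.96,119.20) → (133.96,8.81) → (106.36,8.81) → (106.36,119.20), returning to the start.

; LightBurn 1.6.03
; GRBL device profile, absolute coords
G21
G90
G00 X264.69 Y20.48
M3 S294
G1 X195.22 Y23.17 F3426
G1 X262.70 Y12.85
G1 X86.08 Y29.44
G1 X239.32 Y188.91
G1 X277.48 Y29.86
G00 X24.81 Y89.42
M3 S759
G1 X72.11 Y139.78 F1262
G1 X111.11 Y174.74
G1 X141.81 Y194.28
G00 X160.41 Y171.11
M3 S294
G1 X129.87 Y158.33 F3426
G1 X97.75 Y158.85
G1 X95.55 Y149.58
G00 X193.96 Y195.38
M3 S759
G1 X165.38 Y161.93 F1262
G1 X120.17 Y105.53
G1 X81.53 Y84.05
G00 X298.36 Y143.25
M3 S294
G1 X194.47 Y113.85 F3426
G00 X106.36 Y119.20
M3 S294
G1 X133.96 Y119.20 F3426
G1 X133.96 Y8.81
G1 X106.36 Y8.81
G1 X106.36 Y119.20
M5
G00 X0.00 Y0.00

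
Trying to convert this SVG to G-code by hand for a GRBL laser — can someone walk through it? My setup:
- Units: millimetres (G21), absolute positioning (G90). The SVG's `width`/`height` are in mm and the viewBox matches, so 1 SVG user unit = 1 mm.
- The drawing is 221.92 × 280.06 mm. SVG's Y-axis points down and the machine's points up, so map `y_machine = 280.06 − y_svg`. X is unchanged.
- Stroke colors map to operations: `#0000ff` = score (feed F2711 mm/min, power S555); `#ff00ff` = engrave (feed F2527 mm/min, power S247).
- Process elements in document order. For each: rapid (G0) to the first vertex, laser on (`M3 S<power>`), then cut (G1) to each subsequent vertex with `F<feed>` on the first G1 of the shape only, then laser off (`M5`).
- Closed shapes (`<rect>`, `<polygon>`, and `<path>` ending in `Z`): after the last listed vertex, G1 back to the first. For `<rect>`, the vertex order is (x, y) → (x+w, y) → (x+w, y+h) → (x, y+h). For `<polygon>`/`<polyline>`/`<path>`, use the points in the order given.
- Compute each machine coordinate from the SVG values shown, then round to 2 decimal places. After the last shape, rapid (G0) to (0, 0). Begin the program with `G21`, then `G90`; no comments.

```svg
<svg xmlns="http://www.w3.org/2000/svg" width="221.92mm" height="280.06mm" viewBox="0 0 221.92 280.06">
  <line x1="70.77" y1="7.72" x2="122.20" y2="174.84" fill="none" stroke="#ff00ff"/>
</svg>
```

G21
G90
G0 X70.77 Y272.34
M3 S247
G1 X122.20 Y105.22 F2527
M5
G0 X0.00 Y0.00

Since the viewBox matches the mm dimensions, user units are millimetres directly. The only transform is the Y-flip y_m = 280.06 − y_svg.

Shape 1 is a line segment drawn with `<line>`. Its stroke #ff00ff means engrave at S247, F2527. After flipping Y the toolpath is (70.77,272.34) → (122.20,105.22).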